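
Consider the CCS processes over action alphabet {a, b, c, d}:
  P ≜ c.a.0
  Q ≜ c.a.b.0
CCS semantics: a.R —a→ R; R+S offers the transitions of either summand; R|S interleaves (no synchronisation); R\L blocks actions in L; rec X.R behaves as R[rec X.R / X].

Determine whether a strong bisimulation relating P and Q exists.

P ≁ Q

P's transition system — 3 states:
  m0 = c.a.0 :: =c=> m1
  m1 = a.0 :: =a=> m2
  m2 = 0 :: (no moves)
Q's transition system — 4 states:
  n0 = c.a.b.0 :: =c=> n1
  n1 = a.b.0 :: =a=> n2
  n2 = b.0 :: =b=> n3
  n3 = 0 :: (no moves)
Coarsest stable partition (strong bisimilarity classes):
  B0 = {m0}
  B1 = {m1}
  B2 = {m2, n3}
  B3 = {n0}
  B4 = {n1}
  B5 = {n2}
m0 ∈ B0, n0 ∈ B3 → different blocks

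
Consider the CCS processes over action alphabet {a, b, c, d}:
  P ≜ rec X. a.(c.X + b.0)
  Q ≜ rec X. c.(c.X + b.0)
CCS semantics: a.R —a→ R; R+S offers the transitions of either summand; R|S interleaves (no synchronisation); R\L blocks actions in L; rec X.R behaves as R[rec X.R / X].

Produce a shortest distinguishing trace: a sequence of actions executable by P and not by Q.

a

LTS(P): 3 reachable states
  u0 = rec X. a.(c.X + b.0) ⊢ ··a··> u1
  u1 = c.(rec X. a.(c.X + b.0)) + b.0 ⊢ ··b··> u2, ··c··> u0
  u2 = 0 ⊢ stopped
LTS(Q): 3 reachable states
  v0 = rec X. c.(c.X + b.0) ⊢ ··c··> v1
  v1 = c.(rec X. c.(c.X + b.0)) + b.0 ⊢ ··b··> v2, ··c··> v0
  v2 = 0 ⊢ stopped
Executing a from P (initial set {u0}):
  [1] a ⇒ {u1}
  ✓ P
Executing a from Q (initial set {v0}):
  [1] a ⇒ ∅ (Q stuck)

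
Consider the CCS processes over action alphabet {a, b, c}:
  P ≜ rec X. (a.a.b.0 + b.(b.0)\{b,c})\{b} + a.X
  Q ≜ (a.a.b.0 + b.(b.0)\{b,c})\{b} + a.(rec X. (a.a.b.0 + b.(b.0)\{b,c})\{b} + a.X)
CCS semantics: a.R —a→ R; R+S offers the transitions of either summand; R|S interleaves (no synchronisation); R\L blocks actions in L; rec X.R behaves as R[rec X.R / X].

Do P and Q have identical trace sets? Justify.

trace-equivalent

Reachable graph of P (3 states):
  p0 = rec X. (a.a.b.0 + b.(b.0)\{b,c})\{b} + a.X has moves -a-> p0, -a-> p1
  p1 = (a.b.0)\{b} has moves -a-> p2
  p2 = (b.0)\{b} has moves stopped
Reachable graph of Q (4 states):
  q0 = (a.a.b.0 + b.(b.0)\{b,c})\{b} + a.(rec X. (a.a.b.0 + b.(b.0)\{b,c})\{b} + a.X) has moves -a-> q1, -a-> q2
  q1 = (a.b.0)\{b} has moves -a-> q3
  q2 = rec X. (a.a.b.0 + b.(b.0)\{b,c})\{b} + a.X has moves -a-> q1, -a-> q2
  q3 = (b.0)\{b} has moves stopped
Coarsest stable partition (strong bisimilarity classes):
  B0 = {p0, q0, q2}
  B1 = {p1, q1}
  B2 = {p2, q3}
p0 ∈ B0, q0 ∈ B0 → same block
Bisimilar ⇒ trace-equivalent.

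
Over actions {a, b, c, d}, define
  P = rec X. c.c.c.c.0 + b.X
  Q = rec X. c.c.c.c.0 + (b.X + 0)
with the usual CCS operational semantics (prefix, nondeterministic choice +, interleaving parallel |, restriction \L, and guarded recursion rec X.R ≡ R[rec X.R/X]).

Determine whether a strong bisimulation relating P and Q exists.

YES

Reachable graph of P (5 states):
  m0 = rec X. c.c.c.c.0 + b.X has moves —b→ m0, —c→ m1
  m1 = c.c.c.0 has moves —c→ m2
  m2 = c.c.0 has moves —c→ m3
  m3 = c.0 has moves —c→ m4
  m4 = 0 has moves ·
Reachable graph of Q (5 states):
  n0 = rec X. c.c.c.c.0 + (b.X + 0) has moves —b→ n0, —c→ n1
  n1 = c.c.c.0 has moves —c→ n2
  n2 = c.c.0 has moves —c→ n3
  n3 = c.0 has moves —c→ n4
  n4 = 0 has moves ·
Bisimilarity quotient blocks:
  B0 = {m0, n0}
  B1 = {m1, n1}
  B2 = {m2, n2}
  B3 = {m3, n3}
  B4 = {m4, n4}
m0 ∈ B0, n0 ∈ B0 → same block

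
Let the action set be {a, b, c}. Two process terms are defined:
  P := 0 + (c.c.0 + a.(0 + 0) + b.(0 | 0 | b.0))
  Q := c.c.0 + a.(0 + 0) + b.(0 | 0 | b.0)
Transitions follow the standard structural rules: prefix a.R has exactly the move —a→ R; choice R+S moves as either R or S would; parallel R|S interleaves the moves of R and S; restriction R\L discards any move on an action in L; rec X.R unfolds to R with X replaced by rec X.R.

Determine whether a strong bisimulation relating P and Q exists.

P ~ Q

LTS(P): 6 reachable states
  u0 = 0 + (c.c.0 + a.(0 + 0) + b.(0 | 0 | b.0)) ⊢ --a--▸ u1, --b--▸ u2, --c--▸ u3
  u1 = 0 + 0 ⊢ deadlocked
  u2 = 0 | 0 | b.0 ⊢ --b--▸ u4
  u3 = c.0 ⊢ --c--▸ u5
  u4 = 0 | 0 | 0 ⊢ deadlocked
  u5 = 0 ⊢ deadlocked
LTS(Q): 6 reachable states
  v0 = c.c.0 + a.(0 + 0) + b.(0 | 0 | b.0) ⊢ --a--▸ v1, --b--▸ v2, --c--▸ v3
  v1 = 0 + 0 ⊢ deadlocked
  v2 = 0 | 0 | b.0 ⊢ --b--▸ v4
  v3 = c.0 ⊢ --c--▸ v5
  v4 = 0 | 0 | 0 ⊢ deadlocked
  v5 = 0 ⊢ deadlocked
Bisimilarity quotient blocks:
  B0 = {u0, v0}
  B1 = {u1, u4, u5, v1, v4, v5}
  B2 = {u3, v3}
  B3 = {u2, v2}
u0 ∈ B0, v0 ∈ B0 → same block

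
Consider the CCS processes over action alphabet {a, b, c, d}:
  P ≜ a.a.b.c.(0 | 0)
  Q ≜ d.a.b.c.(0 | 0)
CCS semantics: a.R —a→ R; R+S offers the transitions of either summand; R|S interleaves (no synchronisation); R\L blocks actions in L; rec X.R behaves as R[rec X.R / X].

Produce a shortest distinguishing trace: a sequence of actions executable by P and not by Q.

Reachable graph of P (5 states):
  u0 = a.a.b.c.(0 | 0) has moves --a--▸ u1
  u1 = a.b.c.(0 | 0) has moves --a--▸ u2
  u2 = b.c.(0 | 0) has moves --b--▸ u3
  u3 = c.(0 | 0) has moves --c--▸ u4
  u4 = 0 | 0 has moves deadlocked
Reachable graph of Q (5 states):
  v0 = d.a.b.c.(0 | 0) has moves --d--▸ v1
  v1 = a.b.c.(0 | 0) has moves --a--▸ v2
  v2 = b.c.(0 | 0) has moves --b--▸ v3
  v3 = c.(0 | 0) has moves --c--▸ v4
  v4 = 0 | 0 has moves deadlocked
Executing a from P (initial set {u0}):
  step 1 (a): {u1}
  ✓ P
Executing a from Q (initial set {v0}):
  step 1 (a): no successor for Q

a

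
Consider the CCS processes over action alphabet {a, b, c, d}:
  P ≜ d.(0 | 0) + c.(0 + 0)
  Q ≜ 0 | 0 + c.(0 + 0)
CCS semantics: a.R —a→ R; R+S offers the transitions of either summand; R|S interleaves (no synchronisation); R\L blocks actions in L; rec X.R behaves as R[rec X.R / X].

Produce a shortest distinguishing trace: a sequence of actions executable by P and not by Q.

Reachable graph of P (3 states):
  p0 = d.(0 | 0) + c.(0 + 0) → =c=> p1, =d=> p2
  p1 = 0 + 0 → ·
  p2 = 0 | 0 → ·
Reachable graph of Q (2 states):
  q0 = 0 | 0 + c.(0 + 0) → =c=> q1
  q1 = 0 + 0 → ·
Trace ⟨d⟩ through P, begin at {p0}:
  step 1 (d): {p2}
  P completes σ.
Trace ⟨d⟩ through Q, begin at {q0}:
  step 1 (d): ∅  — Q cannot continue

d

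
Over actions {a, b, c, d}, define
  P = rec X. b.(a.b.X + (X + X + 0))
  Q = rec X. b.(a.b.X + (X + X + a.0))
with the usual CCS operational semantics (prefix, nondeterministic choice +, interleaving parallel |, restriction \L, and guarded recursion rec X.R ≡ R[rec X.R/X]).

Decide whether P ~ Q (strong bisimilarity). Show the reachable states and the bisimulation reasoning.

P's transition system — 3 states:
  p0 = rec X. b.(a.b.X + (X + X + 0)) → ··b··> p1
  p1 = a.b.(rec X. b.(a.b.X + (X + X + 0))) + ((rec X. b.(a.b.X + (X + X + 0))) + (rec X. b.(a.b.X + (X + X + 0))) + 0) → ··a··> p2, ··b··> p1
  p2 = b.(rec X. b.(a.b.X + (X + X + 0))) → ··b··> p0
Q's transition system — 4 states:
  q0 = rec X. b.(a.b.X + (X + X + a.0)) → ··b··> q1
  q1 = a.b.(rec X. b.(a.b.X + (X + X + a.0))) + ((rec X. b.(a.b.X + (X + X + a.0))) + (rec X. b.(a.b.X + (X + X + a.0))) + a.0) → ··a··> q2, ··a··> q3, ··b··> q1
  q2 = 0 → (no moves)
  q3 = b.(rec X. b.(a.b.X + (X + X + a.0))) → ··b··> q0
Bisimilarity quotient blocks:
  B0 = {p0}
  B1 = {p1}
  B2 = {p2}
  B3 = {q0}
  B4 = {q1}
  B5 = {q2}
  B6 = {q3}
p0 ∈ B0, q0 ∈ B3 → different blocks

NO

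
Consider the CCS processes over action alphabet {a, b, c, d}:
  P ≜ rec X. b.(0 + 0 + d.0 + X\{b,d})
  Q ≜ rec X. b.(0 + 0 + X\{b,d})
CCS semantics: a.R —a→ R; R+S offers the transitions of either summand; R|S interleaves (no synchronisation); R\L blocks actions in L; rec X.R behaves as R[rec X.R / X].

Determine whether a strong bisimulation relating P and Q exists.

NO

Reachable graph of P (3 states):
  s0 = rec X. b.(0 + 0 + d.0 + X\{b,d}) :: —b→ s1
  s1 = 0 + 0 + d.0 + (rec X. b.(0 + 0 + d.0 + X\{b,d}))\{b,d} :: —d→ s2
  s2 = 0 :: deadlocked
Reachable graph of Q (2 states):
  t0 = rec X. b.(0 + 0 + X\{b,d}) :: —b→ t1
  t1 = 0 + 0 + (rec X. b.(0 + 0 + X\{b,d}))\{b,d} :: deadlocked
Bisimilarity quotient blocks:
  B0 = {s0}
  B1 = {s1}
  B2 = {s2, t1}
  B3 = {t0}
s0 ∈ B0, t0 ∈ B3 → different blocks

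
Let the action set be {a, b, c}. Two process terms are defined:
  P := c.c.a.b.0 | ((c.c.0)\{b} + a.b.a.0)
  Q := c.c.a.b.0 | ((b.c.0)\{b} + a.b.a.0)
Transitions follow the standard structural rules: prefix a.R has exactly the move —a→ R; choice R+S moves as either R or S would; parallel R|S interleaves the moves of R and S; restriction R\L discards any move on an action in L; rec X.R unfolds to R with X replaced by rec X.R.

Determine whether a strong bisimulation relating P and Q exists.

P's transition system — 30 states:
  u0 = c.c.a.b.0 | ((c.c.0)\{b} + a.b.a.0) has moves --a--▸ u1, --c--▸ u2, --c--▸ u3
  u1 = c.c.a.b.0 | b.a.0 has moves --b--▸ u4, --c--▸ u5
  u2 = c.a.b.0 | ((c.c.0)\{b} + a.b.a.0) has moves --a--▸ u5, --c--▸ u6, --c--▸ u7
  u3 = c.c.a.b.0 | (c.0)\{b} has moves --c--▸ u7, --c--▸ u8
  u4 = c.c.a.b.0 | a.0 has moves --a--▸ u9, --c--▸ u10
  u5 = c.a.b.0 | b.a.0 has moves --b--▸ u10, --c--▸ u11
  u6 = a.b.0 | ((c.c.0)\{b} + a.b.a.0) has moves --a--▸ u11, --a--▸ u12, --c--▸ u13
  u7 = c.a.b.0 | (c.0)\{b} has moves --c--▸ u13, --c--▸ u14
  u8 = c.c.a.b.0 | 0\{b} has moves --c--▸ u14
  u9 = c.c.a.b.0 | 0 has moves --c--▸ u15
  u10 = c.a.b.0 | a.0 has moves --a--▸ u15, --c--▸ u16
  u11 = a.b.0 | b.a.0 has moves --a--▸ u17, --b--▸ u16
  u12 = b.0 | ((c.c.0)\{b} + a.b.a.0) has moves --a--▸ u17, --b--▸ u18, --c--▸ u19
  u13 = a.b.0 | (c.0)\{b} has moves --a--▸ u19, --c--▸ u20
  u14 = c.a.b.0 | 0\{b} has moves --c--▸ u20
  u15 = c.a.b.0 | 0 has moves --c--▸ u21
  u16 = a.b.0 | a.0 has moves --a--▸ u21, --a--▸ u22
  u17 = b.0 | b.a.0 has moves --b--▸ u22, --b--▸ u23
  u18 = 0 | ((c.c.0)\{b} + a.b.a.0) has moves --a--▸ u23, --c--▸ u24
  u19 = b.0 | (c.0)\{b} has moves --b--▸ u24, --c--▸ u25
  u20 = a.b.0 | 0\{b} has moves --a--▸ u25
  u21 = a.b.0 | 0 has moves --a--▸ u26
  u22 = b.0 | a.0 has moves --a--▸ u26, --b--▸ u27
  u23 = 0 | b.a.0 has moves --b--▸ u27
  u24 = 0 | (c.0)\{b} has moves --c--▸ u28
  u25 = b.0 | 0\{b} has moves --b--▸ u28
  u26 = b.0 | 0 has moves --b--▸ u29
  u27 = 0 | a.0 has moves --a--▸ u29
  u28 = 0 | 0\{b} has moves ∅
  u29 = 0 | 0 has moves ∅
Q's transition system — 20 states:
  v0 = c.c.a.b.0 | ((b.c.0)\{b} + a.b.a.0) has moves --a--▸ v1, --c--▸ v2
  v1 = c.c.a.b.0 | b.a.0 has moves --b--▸ v3, --c--▸ v4
  v2 = c.a.b.0 | ((b.c.0)\{b} + a.b.a.0) has moves --a--▸ v4, --c--▸ v5
  v3 = c.c.a.b.0 | a.0 has moves --a--▸ v6, --c--▸ v7
  v4 = c.a.b.0 | b.a.0 has moves --b--▸ v7, --c--▸ v8
  v5 = a.b.0 | ((b.c.0)\{b} + a.b.a.0) has moves --a--▸ v8, --a--▸ v9
  v6 = c.c.a.b.0 | 0 has moves --c--▸ v10
  v7 = c.a.b.0 | a.0 has moves --a--▸ v10, --c--▸ v11
  v8 = a.b.0 | b.a.0 has moves --a--▸ v12, --b--▸ v11
  v9 = b.0 | ((b.c.0)\{b} + a.b.a.0) has moves --a--▸ v12, --b--▸ v13
  v10 = c.a.b.0 | 0 has moves --c--▸ v14
  v11 = a.b.0 | a.0 has moves --a--▸ v14, --a--▸ v15
  v12 = b.0 | b.a.0 has moves --b--▸ v15, --b--▸ v16
  v13 = 0 | ((b.c.0)\{b} + a.b.a.0) has moves --a--▸ v16
  v14 = a.b.0 | 0 has moves --a--▸ v17
  v15 = b.0 | a.0 has moves --a--▸ v17, --b--▸ v18
  v16 = 0 | b.a.0 has moves --b--▸ v18
  v17 = b.0 | 0 has moves --b--▸ v19
  v18 = 0 | a.0 has moves --a--▸ v19
  v19 = 0 | 0 has moves ∅
Bisimilarity quotient blocks:
  B0 = {u0}
  B1 = {u2}
  B2 = {u7}
  B3 = {u14, u15, v10}
  B4 = {u20, u21, v14}
  B5 = {u25, u26, v17}
  B6 = {u28, u29, v19}
  B7 = {u13}
  B8 = {u19}
  B9 = {u24}
  B10 = {u6}
  B11 = {u12}
  B12 = {u18}
  B13 = {u23, v16}
  B14 = {u27, v18}
  B15 = {u17, v12}
  B16 = {u22, v15}
  B17 = {u11, v8}
  B18 = {u16, v11}
  B19 = {u5, v4}
  B20 = {u10, v7}
  B21 = {u3}
  B22 = {u8, u9, v6}
  B23 = {u1, v1}
  B24 = {u4, v3}
  B25 = {v0}
  B26 = {v2}
  B27 = {v5}
  B28 = {v9}
  B29 = {v13}
u0 ∈ B0, v0 ∈ B25 → different blocks

not bisimilar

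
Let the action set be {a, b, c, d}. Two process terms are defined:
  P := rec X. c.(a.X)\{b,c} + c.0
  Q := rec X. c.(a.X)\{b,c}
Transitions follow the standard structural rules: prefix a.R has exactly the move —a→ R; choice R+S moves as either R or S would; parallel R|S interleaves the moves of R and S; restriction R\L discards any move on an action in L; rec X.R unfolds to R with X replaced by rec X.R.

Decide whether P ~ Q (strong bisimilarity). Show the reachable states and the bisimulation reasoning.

P's transition system — 4 states:
  m0 = rec X. c.(a.X)\{b,c} + c.0 has moves -c-> m1, -c-> m2
  m1 = (a.(rec X. c.(a.X)\{b,c} + c.0))\{b,c} has moves -a-> m3
  m2 = 0 has moves stopped
  m3 = (rec X. c.(a.X)\{b,c} + c.0)\{b,c} has moves stopped
Q's transition system — 3 states:
  n0 = rec X. c.(a.X)\{b,c} has moves -c-> n1
  n1 = (a.(rec X. c.(a.X)\{b,c}))\{b,c} has moves -a-> n2
  n2 = (rec X. c.(a.X)\{b,c})\{b,c} has moves stopped
Bisimilarity quotient blocks:
  B0 = {m0}
  B1 = {m1, n1}
  B2 = {m2, m3, n2}
  B3 = {n0}
m0 ∈ B0, n0 ∈ B3 → different blocks

NO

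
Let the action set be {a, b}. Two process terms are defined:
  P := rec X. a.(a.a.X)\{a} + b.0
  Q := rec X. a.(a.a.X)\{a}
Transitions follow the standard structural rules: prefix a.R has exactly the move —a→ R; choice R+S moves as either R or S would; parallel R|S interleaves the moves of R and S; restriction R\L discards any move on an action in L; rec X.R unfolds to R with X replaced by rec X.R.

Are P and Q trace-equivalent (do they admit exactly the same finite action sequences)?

traces(P) ≠ traces(Q) — witness ⟨b⟩

Reachable graph of P (3 states):
  m0 = rec X. a.(a.a.X)\{a} + b.0 has moves —a→ m1, —b→ m2
  m1 = (a.a.(rec X. a.(a.a.X)\{a} + b.0))\{a} has moves deadlocked
  m2 = 0 has moves deadlocked
Reachable graph of Q (2 states):
  n0 = rec X. a.(a.a.X)\{a} has moves —a→ n1
  n1 = (a.a.(rec X. a.(a.a.X)\{a}))\{a} has moves deadlocked
Trace ⟨b⟩ through P, begin at {m0}:
  after b @ step 1: {m2}
  P completes σ.
Trace ⟨b⟩ through Q, begin at {n0}:
  after b @ step 1: no successor for Q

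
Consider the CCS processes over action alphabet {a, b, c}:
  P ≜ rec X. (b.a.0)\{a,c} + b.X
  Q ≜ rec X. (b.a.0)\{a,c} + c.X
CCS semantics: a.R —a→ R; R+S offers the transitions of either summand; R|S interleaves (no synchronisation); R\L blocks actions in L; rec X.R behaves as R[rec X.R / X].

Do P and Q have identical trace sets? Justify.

traces(P) ≠ traces(Q) — witness ⟨bb⟩

LTS(P): 2 reachable states
  s0 = rec X. (b.a.0)\{a,c} + b.X :: —b→ s0, —b→ s1
  s1 = (a.0)\{a,c} :: deadlocked
LTS(Q): 2 reachable states
  t0 = rec X. (b.a.0)\{a,c} + c.X :: —b→ t1, —c→ t0
  t1 = (a.0)\{a,c} :: deadlocked
Run σ = ⟨bb⟩ on P: start {s0}
  after b @ step 1: {s0, s1}
  after b @ step 2: {s0, s1}
  — P admits the full trace.
Run σ = ⟨bb⟩ on Q: start {t0}
  after b @ step 1: {t1}
  after b @ step 2: no successor for Q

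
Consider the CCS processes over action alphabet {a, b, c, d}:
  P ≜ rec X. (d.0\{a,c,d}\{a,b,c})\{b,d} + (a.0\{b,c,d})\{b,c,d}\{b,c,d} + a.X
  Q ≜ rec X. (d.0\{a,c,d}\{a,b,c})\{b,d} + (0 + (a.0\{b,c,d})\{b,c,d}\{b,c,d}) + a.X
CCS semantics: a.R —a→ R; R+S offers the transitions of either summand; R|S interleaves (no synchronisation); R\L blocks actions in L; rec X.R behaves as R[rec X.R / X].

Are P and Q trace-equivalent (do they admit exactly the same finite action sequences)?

YES

LTS(P): 2 reachable states
  p0 = rec X. (d.0\{a,c,d}\{a,b,c})\{b,d} + (a.0\{b,c,d})\{b,c,d}\{b,c,d} + a.X | —a→ p0, —a→ p1
  p1 = 0\{b,c,d}\{b,c,d}\{b,c,d} | ·
LTS(Q): 2 reachable states
  q0 = rec X. (d.0\{a,c,d}\{a,b,c})\{b,d} + (0 + (a.0\{b,c,d})\{b,c,d}\{b,c,d}) + a.X | —a→ q0, —a→ q1
  q1 = 0\{b,c,d}\{b,c,d}\{b,c,d} | ·
Coarsest stable partition (strong bisimilarity classes):
  B0 = {p0, q0}
  B1 = {p1, q1}
p0 ∈ B0, q0 ∈ B0 → same block
Bisimilar ⇒ trace-equivalent.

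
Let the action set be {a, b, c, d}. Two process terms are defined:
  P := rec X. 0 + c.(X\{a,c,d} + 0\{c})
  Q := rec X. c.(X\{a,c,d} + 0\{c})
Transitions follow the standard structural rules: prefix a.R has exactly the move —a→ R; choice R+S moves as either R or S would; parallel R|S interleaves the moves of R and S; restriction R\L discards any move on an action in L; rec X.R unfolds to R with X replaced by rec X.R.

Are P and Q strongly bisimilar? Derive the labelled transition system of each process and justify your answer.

P ~ Q

LTS(P): 2 reachable states
  p0 = rec X. 0 + c.(X\{a,c,d} + 0\{c}) ⊢ =c=> p1
  p1 = (rec X. 0 + c.(X\{a,c,d} + 0\{c}))\{a,c,d} + 0\{c} ⊢ stopped
LTS(Q): 2 reachable states
  q0 = rec X. c.(X\{a,c,d} + 0\{c}) ⊢ =c=> q1
  q1 = (rec X. c.(X\{a,c,d} + 0\{c}))\{a,c,d} + 0\{c} ⊢ stopped
Bisimilarity quotient blocks:
  B0 = {p0, q0}
  B1 = {p1, q1}
p0 ∈ B0, q0 ∈ B0 → same block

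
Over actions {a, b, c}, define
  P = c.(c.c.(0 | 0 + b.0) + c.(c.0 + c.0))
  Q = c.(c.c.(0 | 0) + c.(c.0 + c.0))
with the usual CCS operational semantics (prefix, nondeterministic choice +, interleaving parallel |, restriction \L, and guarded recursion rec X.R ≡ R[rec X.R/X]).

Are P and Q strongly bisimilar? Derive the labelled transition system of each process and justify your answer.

P's transition system — 6 states:
  p0 = c.(c.c.(0 | 0 + b.0) + c.(c.0 + c.0)) has moves =c=> p1
  p1 = c.c.(0 | 0 + b.0) + c.(c.0 + c.0) has moves =c=> p2, =c=> p3
  p2 = c.(0 | 0 + b.0) has moves =c=> p4
  p3 = c.0 + c.0 has moves =c=> p5
  p4 = 0 | 0 + b.0 has moves =b=> p5
  p5 = 0 has moves ∅
Q's transition system — 6 states:
  q0 = c.(c.c.(0 | 0) + c.(c.0 + c.0)) has moves =c=> q1
  q1 = c.c.(0 | 0) + c.(c.0 + c.0) has moves =c=> q2, =c=> q3
  q2 = c.(0 | 0) has moves =c=> q4
  q3 = c.0 + c.0 has moves =c=> q5
  q4 = 0 | 0 has moves ∅
  q5 = 0 has moves ∅
Partition-refinement fixed point:
  B0 = {p0}
  B1 = {p1}
  B2 = {p3, q2, q3}
  B3 = {p5, q4, q5}
  B4 = {p2}
  B5 = {p4}
  B6 = {q0}
  B7 = {q1}
p0 ∈ B0, q0 ∈ B6 → different blocks

not bisimilar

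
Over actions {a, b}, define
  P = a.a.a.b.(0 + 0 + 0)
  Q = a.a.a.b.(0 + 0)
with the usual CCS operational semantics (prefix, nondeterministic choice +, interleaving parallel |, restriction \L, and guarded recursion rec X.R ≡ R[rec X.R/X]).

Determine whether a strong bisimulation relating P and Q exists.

P's transition system — 5 states:
  m0 = a.a.a.b.(0 + 0 + 0) | ··a··> m1
  m1 = a.a.b.(0 + 0 + 0) | ··a··> m2
  m2 = a.b.(0 + 0 + 0) | ··a··> m3
  m3 = b.(0 + 0 + 0) | ··b··> m4
  m4 = 0 + 0 + 0 | deadlocked
Q's transition system — 5 states:
  n0 = a.a.a.b.(0 + 0) | ··a··> n1
  n1 = a.a.b.(0 + 0) | ··a··> n2
  n2 = a.b.(0 + 0) | ··a··> n3
  n3 = b.(0 + 0) | ··b··> n4
  n4 = 0 + 0 | deadlocked
Bisimilarity quotient blocks:
  B0 = {m0, n0}
  B1 = {m1, n1}
  B2 = {m2, n2}
  B3 = {m3, n3}
  B4 = {m4, n4}
m0 ∈ B0, n0 ∈ B0 → same block

YES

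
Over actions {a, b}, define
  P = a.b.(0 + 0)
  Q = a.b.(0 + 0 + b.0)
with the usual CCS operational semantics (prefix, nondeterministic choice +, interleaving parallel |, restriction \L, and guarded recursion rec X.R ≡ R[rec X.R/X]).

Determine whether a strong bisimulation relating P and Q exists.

NO

LTS(P): 3 reachable states
  s0 = a.b.(0 + 0) :: —a→ s1
  s1 = b.(0 + 0) :: —b→ s2
  s2 = 0 + 0 :: ∅
LTS(Q): 4 reachable states
  t0 = a.b.(0 + 0 + b.0) :: —a→ t1
  t1 = b.(0 + 0 + b.0) :: —b→ t2
  t2 = 0 + 0 + b.0 :: —b→ t3
  t3 = 0 :: ∅
Coarsest stable partition (strong bisimilarity classes):
  B0 = {s0}
  B1 = {s1, t2}
  B2 = {s2, t3}
  B3 = {t0}
  B4 = {t1}
s0 ∈ B0, t0 ∈ B3 → different blocks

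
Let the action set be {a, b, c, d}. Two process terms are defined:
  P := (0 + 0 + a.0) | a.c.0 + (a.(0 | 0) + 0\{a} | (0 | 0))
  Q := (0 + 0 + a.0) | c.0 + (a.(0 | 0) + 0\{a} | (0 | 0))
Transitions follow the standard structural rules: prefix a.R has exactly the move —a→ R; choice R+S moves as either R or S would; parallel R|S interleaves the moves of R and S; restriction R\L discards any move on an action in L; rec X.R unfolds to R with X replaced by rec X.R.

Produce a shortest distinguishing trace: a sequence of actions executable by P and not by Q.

aa

LTS(P): 6 reachable states
  u0 = (0 + 0 + a.0) | a.c.0 + (a.(0 | 0) + 0\{a} | (0 | 0)) has moves -a-> u1, -a-> u2, -a-> u3
  u1 = (0 + 0 + a.0) | c.0 has moves -a-> u4, -c-> u5
  u2 = 0 | 0 has moves deadlocked
  u3 = 0 | a.c.0 has moves -a-> u4
  u4 = 0 | c.0 has moves -c-> u2
  u5 = (0 + 0 + a.0) | 0 has moves -a-> u2
LTS(Q): 4 reachable states
  v0 = (0 + 0 + a.0) | c.0 + (a.(0 | 0) + 0\{a} | (0 | 0)) has moves -a-> v1, -a-> v2, -c-> v3
  v1 = 0 | 0 has moves deadlocked
  v2 = 0 | c.0 has moves -c-> v1
  v3 = (0 + 0 + a.0) | 0 has moves -a-> v1
Trace ⟨aa⟩ through P, begin at {u0}:
  after a @ step 1: {u1, u2, u3}
  after a @ step 2: {u4}
  — P admits the full trace.
Trace ⟨aa⟩ through Q, begin at {v0}:
  after a @ step 1: {v1, v2}
  after a @ step 2: ∅ (Q stuck)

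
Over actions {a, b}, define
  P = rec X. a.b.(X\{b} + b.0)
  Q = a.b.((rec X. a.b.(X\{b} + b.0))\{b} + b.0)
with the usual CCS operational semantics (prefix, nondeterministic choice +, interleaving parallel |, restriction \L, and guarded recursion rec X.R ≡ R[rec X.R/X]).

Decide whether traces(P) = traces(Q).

traces(P) = traces(Q)

Reachable graph of P (5 states):
  m0 = rec X. a.b.(X\{b} + b.0) has moves --a--▸ m1
  m1 = b.((rec X. a.b.(X\{b} + b.0))\{b} + b.0) has moves --b--▸ m2
  m2 = (rec X. a.b.(X\{b} + b.0))\{b} + b.0 has moves --a--▸ m3, --b--▸ m4
  m3 = (b.((rec X. a.b.(X\{b} + b.0))\{b} + b.0))\{b} has moves (no moves)
  m4 = 0 has moves (no moves)
Reachable graph of Q (5 states):
  n0 = a.b.((rec X. a.b.(X\{b} + b.0))\{b} + b.0) has moves --a--▸ n1
  n1 = b.((rec X. a.b.(X\{b} + b.0))\{b} + b.0) has moves --b--▸ n2
  n2 = (rec X. a.b.(X\{b} + b.0))\{b} + b.0 has moves --a--▸ n3, --b--▸ n4
  n3 = (b.((rec X. a.b.(X\{b} + b.0))\{b} + b.0))\{b} has moves (no moves)
  n4 = 0 has moves (no moves)
Partition-refinement fixed point:
  B0 = {m0, n0}
  B1 = {m1, n1}
  B2 = {m2, n2}
  B3 = {m3, m4, n3, n4}
m0 ∈ B0, n0 ∈ B0 → same block
Bisimilar ⇒ trace-equivalent.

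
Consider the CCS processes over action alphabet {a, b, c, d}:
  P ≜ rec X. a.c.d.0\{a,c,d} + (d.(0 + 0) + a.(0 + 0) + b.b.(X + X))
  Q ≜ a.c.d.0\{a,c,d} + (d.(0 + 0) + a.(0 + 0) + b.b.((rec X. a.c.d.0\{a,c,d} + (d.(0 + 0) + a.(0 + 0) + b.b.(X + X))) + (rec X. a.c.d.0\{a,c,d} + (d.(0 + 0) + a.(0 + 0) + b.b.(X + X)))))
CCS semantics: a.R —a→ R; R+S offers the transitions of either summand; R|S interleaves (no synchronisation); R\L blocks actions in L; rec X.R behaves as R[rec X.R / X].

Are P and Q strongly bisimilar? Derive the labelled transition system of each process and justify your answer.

bisimilar

LTS(P): 7 reachable states
  u0 = rec X. a.c.d.0\{a,c,d} + (d.(0 + 0) + a.(0 + 0) + b.b.(X + X)) :: --a--▸ u1, --a--▸ u2, --b--▸ u3, --d--▸ u1
  u1 = 0 + 0 :: deadlocked
  u2 = c.d.0\{a,c,d} :: --c--▸ u4
  u3 = b.((rec X. a.c.d.0\{a,c,d} + (d.(0 + 0) + a.(0 + 0) + b.b.(X + X))) + (rec X. a.c.d.0\{a,c,d} + (d.(0 + 0) + a.(0 + 0) + b.b.(X + X)))) :: --b--▸ u5
  u4 = d.0\{a,c,d} :: --d--▸ u6
  u5 = (rec X. a.c.d.0\{a,c,d} + (d.(0 + 0) + a.(0 + 0) + b.b.(X + X))) + (rec X. a.c.d.0\{a,c,d} + (d.(0 + 0) + a.(0 + 0) + b.b.(X + X))) :: --a--▸ u1, --a--▸ u2, --b--▸ u3, --d--▸ u1
  u6 = 0\{a,c,d} :: deadlocked
LTS(Q): 7 reachable states
  v0 = a.c.d.0\{a,c,d} + (d.(0 + 0) + a.(0 + 0) + b.b.((rec X. a.c.d.0\{a,c,d} + (d.(0 + 0) + a.(0 + 0) + b.b.(X + X))) + (rec X. a.c.d.0\{a,c,d} + (d.(0 + 0) + a.(0 + 0) + b.b.(X + X))))) :: --a--▸ v1, --a--▸ v2, --b--▸ v3, --d--▸ v1
  v1 = 0 + 0 :: deadlocked
  v2 = c.d.0\{a,c,d} :: --c--▸ v4
  v3 = b.((rec X. a.c.d.0\{a,c,d} + (d.(0 + 0) + a.(0 + 0) + b.b.(X + X))) + (rec X. a.c.d.0\{a,c,d} + (d.(0 + 0) + a.(0 + 0) + b.b.(X + X)))) :: --b--▸ v5
  v4 = d.0\{a,c,d} :: --d--▸ v6
  v5 = (rec X. a.c.d.0\{a,c,d} + (d.(0 + 0) + a.(0 + 0) + b.b.(X + X))) + (rec X. a.c.d.0\{a,c,d} + (d.(0 + 0) + a.(0 + 0) + b.b.(X + X))) :: --a--▸ v1, --a--▸ v2, --b--▸ v3, --d--▸ v1
  v6 = 0\{a,c,d} :: deadlocked
Partition-refinement fixed point:
  B0 = {u0, u5, v0, v5}
  B1 = {u1, u6, v1, v6}
  B2 = {u2, v2}
  B3 = {u4, v4}
  B4 = {u3, v3}
u0 ∈ B0, v0 ∈ B0 → same block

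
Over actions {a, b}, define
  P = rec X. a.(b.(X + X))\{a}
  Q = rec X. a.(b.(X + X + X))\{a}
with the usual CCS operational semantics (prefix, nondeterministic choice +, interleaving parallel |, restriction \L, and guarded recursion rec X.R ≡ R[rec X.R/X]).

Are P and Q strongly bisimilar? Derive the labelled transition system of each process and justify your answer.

P ~ Q

P's transition system — 3 states:
  p0 = rec X. a.(b.(X + X))\{a} → ··a··> p1
  p1 = (b.((rec X. a.(b.(X + X))\{a}) + (rec X. a.(b.(X + X))\{a})))\{a} → ··b··> p2
  p2 = ((rec X. a.(b.(X + X))\{a}) + (rec X. a.(b.(X + X))\{a}))\{a} → ∅
Q's transition system — 3 states:
  q0 = rec X. a.(b.(X + X + X))\{a} → ··a··> q1
  q1 = (b.((rec X. a.(b.(X + X + X))\{a}) + (rec X. a.(b.(X + X + X))\{a}) + (rec X. a.(b.(X + X + X))\{a})))\{a} → ··b··> q2
  q2 = ((rec X. a.(b.(X + X + X))\{a}) + (rec X. a.(b.(X + X + X))\{a}) + (rec X. a.(b.(X + X + X))\{a}))\{a} → ∅
Partition-refinement fixed point:
  B0 = {p0, q0}
  B1 = {p1, q1}
  B2 = {p2, q2}
p0 ∈ B0, q0 ∈ B0 → same block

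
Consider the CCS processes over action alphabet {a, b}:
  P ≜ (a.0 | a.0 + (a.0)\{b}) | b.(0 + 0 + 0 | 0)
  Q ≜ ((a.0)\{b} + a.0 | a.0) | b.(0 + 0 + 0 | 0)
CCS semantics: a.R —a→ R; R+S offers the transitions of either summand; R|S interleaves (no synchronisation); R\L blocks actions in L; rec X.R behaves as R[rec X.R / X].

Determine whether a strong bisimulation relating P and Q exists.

bisimilar

P's transition system — 10 states:
  s0 = (a.0 | a.0 + (a.0)\{b}) | b.(0 + 0 + 0 | 0) | --a--▸ s1, --a--▸ s2, --a--▸ s3, --b--▸ s4
  s1 = 0 | a.0 | b.(0 + 0 + 0 | 0) | --a--▸ s5, --b--▸ s6
  s2 = 0\{b} | b.(0 + 0 + 0 | 0) | --b--▸ s7
  s3 = a.0 | 0 | b.(0 + 0 + 0 | 0) | --a--▸ s5, --b--▸ s8
  s4 = (a.0 | a.0 + (a.0)\{b}) | (0 + 0 + 0 | 0) | --a--▸ s6, --a--▸ s7, --a--▸ s8
  s5 = 0 | 0 | b.(0 + 0 + 0 | 0) | --b--▸ s9
  s6 = 0 | a.0 | (0 + 0 + 0 | 0) | --a--▸ s9
  s7 = 0\{b} | (0 + 0 + 0 | 0) | ·
  s8 = a.0 | 0 | (0 + 0 + 0 | 0) | --a--▸ s9
  s9 = 0 | 0 | (0 + 0 + 0 | 0) | ·
Q's transition system — 10 states:
  t0 = ((a.0)\{b} + a.0 | a.0) | b.(0 + 0 + 0 | 0) | --a--▸ t1, --a--▸ t2, --a--▸ t3, --b--▸ t4
  t1 = 0 | a.0 | b.(0 + 0 + 0 | 0) | --a--▸ t5, --b--▸ t6
  t2 = 0\{b} | b.(0 + 0 + 0 | 0) | --b--▸ t7
  t3 = a.0 | 0 | b.(0 + 0 + 0 | 0) | --a--▸ t5, --b--▸ t8
  t4 = ((a.0)\{b} + a.0 | a.0) | (0 + 0 + 0 | 0) | --a--▸ t6, --a--▸ t7, --a--▸ t8
  t5 = 0 | 0 | b.(0 + 0 + 0 | 0) | --b--▸ t9
  t6 = 0 | a.0 | (0 + 0 + 0 | 0) | --a--▸ t9
  t7 = 0\{b} | (0 + 0 + 0 | 0) | ·
  t8 = a.0 | 0 | (0 + 0 + 0 | 0) | --a--▸ t9
  t9 = 0 | 0 | (0 + 0 + 0 | 0) | ·
Partition-refinement fixed point:
  B0 = {s0, t0}
  B1 = {s1, s3, t1, t3}
  B2 = {s2, s5, t2, t5}
  B3 = {s7, s9, t7, t9}
  B4 = {s6, s8, t6, t8}
  B5 = {s4, t4}
s0 ∈ B0, t0 ∈ B0 → same block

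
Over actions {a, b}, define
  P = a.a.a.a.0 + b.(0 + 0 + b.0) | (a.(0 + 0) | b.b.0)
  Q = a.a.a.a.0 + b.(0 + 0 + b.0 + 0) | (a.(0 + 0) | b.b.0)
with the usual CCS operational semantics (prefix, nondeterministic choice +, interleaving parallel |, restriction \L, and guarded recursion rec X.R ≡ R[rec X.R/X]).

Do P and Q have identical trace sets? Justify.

traces(P) = traces(Q)

LTS(P): 22 reachable states
  p0 = a.a.a.a.0 + b.(0 + 0 + b.0) | (a.(0 + 0) | b.b.0) has moves ··a··> p1, ··a··> p2, ··b··> p3, ··b··> p4
  p1 = a.a.a.0 has moves ··a··> p5
  p2 = b.(0 + 0 + b.0) | ((0 + 0) | b.b.0) has moves ··b··> p6, ··b··> p7
  p3 = (0 + 0 + b.0) | (a.(0 + 0) | b.b.0) has moves ··a··> p6, ··b··> p8, ··b··> p9
  p4 = b.(0 + 0 + b.0) | (a.(0 + 0) | b.0) has moves ··a··> p7, ··b··> p10, ··b··> p8
  p5 = a.a.0 has moves ··a··> p11
  p6 = (0 + 0 + b.0) | ((0 + 0) | b.b.0) has moves ··b··> p12, ··b··> p13
  p7 = b.(0 + 0 + b.0) | ((0 + 0) | b.0) has moves ··b··> p12, ··b··> p14
  p8 = (0 + 0 + b.0) | (a.(0 + 0) | b.0) has moves ··a··> p12, ··b··> p15, ··b··> p16
  p9 = 0 | (a.(0 + 0) | b.b.0) has moves ··a··> p13, ··b··> p16
  p10 = b.(0 + 0 + b.0) | (a.(0 + 0) | 0) has moves ··a··> p14, ··b··> p15
  p11 = a.0 has moves ··a··> p17
  p12 = (0 + 0 + b.0) | ((0 + 0) | b.0) has moves ··b··> p18, ··b··> p19
  p13 = 0 | ((0 + 0) | b.b.0) has moves ··b··> p19
  p14 = b.(0 + 0 + b.0) | ((0 + 0) | 0) has moves ··b··> p18
  p15 = (0 + 0 + b.0) | (a.(0 + 0) | 0) has moves ··a··> p18, ··b··> p20
  p16 = 0 | (a.(0 + 0) | b.0) has moves ··a··> p19, ··b··> p20
  p17 = 0 has moves (no moves)
  p18 = (0 + 0 + b.0) | ((0 + 0) | 0) has moves ··b··> p21
  p19 = 0 | ((0 + 0) | b.0) has moves ··b··> p21
  p20 = 0 | (a.(0 + 0) | 0) has moves ··a··> p21
  p21 = 0 | ((0 + 0) | 0) has moves (no moves)
LTS(Q): 22 reachable states
  q0 = a.a.a.a.0 + b.(0 + 0 + b.0 + 0) | (a.(0 + 0) | b.b.0) has moves ··a··> q1, ··a··> q2, ··b··> q3, ··b··> q4
  q1 = a.a.a.0 has moves ··a··> q5
  q2 = b.(0 + 0 + b.0 + 0) | ((0 + 0) | b.b.0) has moves ··b··> q6, ··b··> q7
  q3 = (0 + 0 + b.0 + 0) | (a.(0 + 0) | b.b.0) has moves ··a··> q6, ··b··> q8, ··b··> q9
  q4 = b.(0 + 0 + b.0 + 0) | (a.(0 + 0) | b.0) has moves ··a··> q7, ··b··> q10, ··b··> q8
  q5 = a.a.0 has moves ··a··> q11
  q6 = (0 + 0 + b.0 + 0) | ((0 + 0) | b.b.0) has moves ··b··> q12, ··b··> q13
  q7 = b.(0 + 0 + b.0 + 0) | ((0 + 0) | b.0) has moves ··b··> q12, ··b··> q14
  q8 = (0 + 0 + b.0 + 0) | (a.(0 + 0) | b.0) has moves ··a··> q12, ··b··> q15, ··b··> q16
  q9 = 0 | (a.(0 + 0) | b.b.0) has moves ··a··> q13, ··b··> q16
  q10 = b.(0 + 0 + b.0 + 0) | (a.(0 + 0) | 0) has moves ··a··> q14, ··b··> q15
  q11 = a.0 has moves ··a··> q17
  q12 = (0 + 0 + b.0 + 0) | ((0 + 0) | b.0) has moves ··b··> q18, ··b··> q19
  q13 = 0 | ((0 + 0) | b.b.0) has moves ··b··> q19
  q14 = b.(0 + 0 + b.0 + 0) | ((0 + 0) | 0) has moves ··b··> q18
  q15 = (0 + 0 + b.0 + 0) | (a.(0 + 0) | 0) has moves ··a··> q18, ··b··> q20
  q16 = 0 | (a.(0 + 0) | b.0) has moves ··a··> q19, ··b··> q20
  q17 = 0 has moves (no moves)
  q18 = (0 + 0 + b.0 + 0) | ((0 + 0) | 0) has moves ··b··> q21
  q19 = 0 | ((0 + 0) | b.0) has moves ··b··> q21
  q20 = 0 | (a.(0 + 0) | 0) has moves ··a··> q21
  q21 = 0 | ((0 + 0) | 0) has moves (no moves)
Coarsest stable partition (strong bisimilarity classes):
  B0 = {p0, q0}
  B1 = {p2, q2}
  B2 = {p6, p7, q6, q7}
  B3 = {p12, p13, p14, q12, q13, q14}
  B4 = {p18, p19, q18, q19}
  B5 = {p17, p21, q17, q21}
  B6 = {p3, p4, q3, q4}
  B7 = {p10, p8, p9, q10, q8, q9}
  B8 = {p15, p16, q15, q16}
  B9 = {p11, p20, q11, q20}
  B10 = {p1, q1}
  B11 = {p5, q5}
p0 ∈ B0, q0 ∈ B0 → same block
Bisimilar ⇒ trace-equivalent.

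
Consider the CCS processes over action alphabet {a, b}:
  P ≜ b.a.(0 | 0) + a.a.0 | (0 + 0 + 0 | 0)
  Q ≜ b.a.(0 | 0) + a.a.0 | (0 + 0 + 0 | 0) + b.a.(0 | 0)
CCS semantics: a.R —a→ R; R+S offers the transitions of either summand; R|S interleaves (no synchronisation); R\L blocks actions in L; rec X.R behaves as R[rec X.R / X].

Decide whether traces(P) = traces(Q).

LTS(P): 5 reachable states
  m0 = b.a.(0 | 0) + a.a.0 | (0 + 0 + 0 | 0) :: -a-> m1, -b-> m2
  m1 = a.0 | (0 + 0 + 0 | 0) :: -a-> m3
  m2 = a.(0 | 0) :: -a-> m4
  m3 = 0 | (0 + 0 + 0 | 0) :: (no moves)
  m4 = 0 | 0 :: (no moves)
LTS(Q): 5 reachable states
  n0 = b.a.(0 | 0) + a.a.0 | (0 + 0 + 0 | 0) + b.a.(0 | 0) :: -a-> n1, -b-> n2
  n1 = a.0 | (0 + 0 + 0 | 0) :: -a-> n3
  n2 = a.(0 | 0) :: -a-> n4
  n3 = 0 | (0 + 0 + 0 | 0) :: (no moves)
  n4 = 0 | 0 :: (no moves)
Partition-refinement fixed point:
  B0 = {m0, n0}
  B1 = {m1, m2, n1, n2}
  B2 = {m3, m4, n3, n4}
m0 ∈ B0, n0 ∈ B0 → same block
Bisimilar ⇒ trace-equivalent.

YES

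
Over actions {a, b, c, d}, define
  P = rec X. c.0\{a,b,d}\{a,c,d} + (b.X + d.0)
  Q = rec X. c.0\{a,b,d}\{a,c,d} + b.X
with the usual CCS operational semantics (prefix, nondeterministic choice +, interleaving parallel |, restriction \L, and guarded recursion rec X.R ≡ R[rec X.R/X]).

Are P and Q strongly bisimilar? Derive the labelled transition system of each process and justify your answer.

P ≁ Q

P's transition system — 3 states:
  s0 = rec X. c.0\{a,b,d}\{a,c,d} + (b.X + d.0) → ··b··> s0, ··c··> s1, ··d··> s2
  s1 = 0\{a,b,d}\{a,c,d} → (no moves)
  s2 = 0 → (no moves)
Q's transition system — 2 states:
  t0 = rec X. c.0\{a,b,d}\{a,c,d} + b.X → ··b··> t0, ··c··> t1
  t1 = 0\{a,b,d}\{a,c,d} → (no moves)
Coarsest stable partition (strong bisimilarity classes):
  B0 = {s0}
  B1 = {s1, s2, t1}
  B2 = {t0}
s0 ∈ B0, t0 ∈ B2 → different blocks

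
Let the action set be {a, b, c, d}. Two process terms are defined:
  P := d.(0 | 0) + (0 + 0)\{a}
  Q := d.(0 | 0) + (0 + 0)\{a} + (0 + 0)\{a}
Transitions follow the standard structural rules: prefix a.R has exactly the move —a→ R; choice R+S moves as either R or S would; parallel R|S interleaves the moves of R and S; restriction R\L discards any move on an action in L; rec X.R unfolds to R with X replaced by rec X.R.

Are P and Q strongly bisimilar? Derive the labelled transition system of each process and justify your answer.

Reachable graph of P (2 states):
  m0 = d.(0 | 0) + (0 + 0)\{a} has moves —d→ m1
  m1 = 0 | 0 has moves ∅
Reachable graph of Q (2 states):
  n0 = d.(0 | 0) + (0 + 0)\{a} + (0 + 0)\{a} has moves —d→ n1
  n1 = 0 | 0 has moves ∅
Bisimilarity quotient blocks:
  B0 = {m0, n0}
  B1 = {m1, n1}
m0 ∈ B0, n0 ∈ B0 → same block

P ~ Q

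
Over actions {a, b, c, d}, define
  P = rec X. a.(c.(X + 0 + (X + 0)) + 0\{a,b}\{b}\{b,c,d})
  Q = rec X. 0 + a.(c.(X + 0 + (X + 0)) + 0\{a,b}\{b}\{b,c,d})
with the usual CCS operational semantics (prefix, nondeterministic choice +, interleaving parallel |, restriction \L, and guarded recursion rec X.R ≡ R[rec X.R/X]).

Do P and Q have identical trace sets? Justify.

LTS(P): 3 reachable states
  p0 = rec X. a.(c.(X + 0 + (X + 0)) + 0\{a,b}\{b}\{b,c,d}) ⊢ ··a··> p1
  p1 = c.((rec X. a.(c.(X + 0 + (X + 0)) + 0\{a,b}\{b}\{b,c,d})) + 0 + ((rec X. a.(c.(X + 0 + (X + 0)) + 0\{a,b}\{b}\{b,c,d})) + 0)) + 0\{a,b}\{b}\{b,c,d} ⊢ ··c··> p2
  p2 = (rec X. a.(c.(X + 0 + (X + 0)) + 0\{a,b}\{b}\{b,c,d})) + 0 + ((rec X. a.(c.(X + 0 + (X + 0)) + 0\{a,b}\{b}\{b,c,d})) + 0) ⊢ ··a··> p1
LTS(Q): 3 reachable states
  q0 = rec X. 0 + a.(c.(X + 0 + (X + 0)) + 0\{a,b}\{b}\{b,c,d}) ⊢ ··a··> q1
  q1 = c.((rec X. 0 + a.(c.(X + 0 + (X + 0)) + 0\{a,b}\{b}\{b,c,d})) + 0 + ((rec X. 0 + a.(c.(X + 0 + (X + 0)) + 0\{a,b}\{b}\{b,c,d})) + 0)) + 0\{a,b}\{b}\{b,c,d} ⊢ ··c··> q2
  q2 = (rec X. 0 + a.(c.(X + 0 + (X + 0)) + 0\{a,b}\{b}\{b,c,d})) + 0 + ((rec X. 0 + a.(c.(X + 0 + (X + 0)) + 0\{a,b}\{b}\{b,c,d})) + 0) ⊢ ··a··> q1
Bisimilarity quotient blocks:
  B0 = {p0, p2, q0, q2}
  B1 = {p1, q1}
p0 ∈ B0, q0 ∈ B0 → same block
Bisimilar ⇒ trace-equivalent.

YES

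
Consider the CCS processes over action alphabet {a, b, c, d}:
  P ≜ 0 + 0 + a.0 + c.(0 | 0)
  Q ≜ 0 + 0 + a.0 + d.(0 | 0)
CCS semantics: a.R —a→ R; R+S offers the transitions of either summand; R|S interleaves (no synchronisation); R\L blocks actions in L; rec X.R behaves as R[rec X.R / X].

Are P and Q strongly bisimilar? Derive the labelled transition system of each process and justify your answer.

P's transition system — 3 states:
  u0 = 0 + 0 + a.0 + c.(0 | 0) ⊢ ··a··> u1, ··c··> u2
  u1 = 0 ⊢ ·
  u2 = 0 | 0 ⊢ ·
Q's transition system — 3 states:
  v0 = 0 + 0 + a.0 + d.(0 | 0) ⊢ ··a··> v1, ··d··> v2
  v1 = 0 ⊢ ·
  v2 = 0 | 0 ⊢ ·
Bisimilarity quotient blocks:
  B0 = {u0}
  B1 = {u1, u2, v1, v2}
  B2 = {v0}
u0 ∈ B0, v0 ∈ B2 → different blocks

not bisimilar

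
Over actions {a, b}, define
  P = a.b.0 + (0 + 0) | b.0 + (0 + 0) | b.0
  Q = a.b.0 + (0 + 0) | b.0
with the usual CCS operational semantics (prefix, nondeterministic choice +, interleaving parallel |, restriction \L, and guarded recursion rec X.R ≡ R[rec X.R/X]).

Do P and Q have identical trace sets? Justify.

traces(P) = traces(Q)

LTS(P): 4 reachable states
  s0 = a.b.0 + (0 + 0) | b.0 + (0 + 0) | b.0 ⊢ -a-> s1, -b-> s2
  s1 = b.0 ⊢ -b-> s3
  s2 = (0 + 0) | 0 ⊢ deadlocked
  s3 = 0 ⊢ deadlocked
LTS(Q): 4 reachable states
  t0 = a.b.0 + (0 + 0) | b.0 ⊢ -a-> t1, -b-> t2
  t1 = b.0 ⊢ -b-> t3
  t2 = (0 + 0) | 0 ⊢ deadlocked
  t3 = 0 ⊢ deadlocked
Partition-refinement fixed point:
  B0 = {s0, t0}
  B1 = {s1, t1}
  B2 = {s2, s3, t2, t3}
s0 ∈ B0, t0 ∈ B0 → same block
Bisimilar ⇒ trace-equivalent.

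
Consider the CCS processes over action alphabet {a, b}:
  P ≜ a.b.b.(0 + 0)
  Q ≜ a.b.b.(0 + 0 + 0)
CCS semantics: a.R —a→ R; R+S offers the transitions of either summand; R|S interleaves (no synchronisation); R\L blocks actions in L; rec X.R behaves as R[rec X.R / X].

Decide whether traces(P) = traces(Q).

LTS(P): 4 reachable states
  u0 = a.b.b.(0 + 0) → =a=> u1
  u1 = b.b.(0 + 0) → =b=> u2
  u2 = b.(0 + 0) → =b=> u3
  u3 = 0 + 0 → deadlocked
LTS(Q): 4 reachable states
  v0 = a.b.b.(0 + 0 + 0) → =a=> v1
  v1 = b.b.(0 + 0 + 0) → =b=> v2
  v2 = b.(0 + 0 + 0) → =b=> v3
  v3 = 0 + 0 + 0 → deadlocked
Coarsest stable partition (strong bisimilarity classes):
  B0 = {u0, v0}
  B1 = {u1, v1}
  B2 = {u2, v2}
  B3 = {u3, v3}
u0 ∈ B0, v0 ∈ B0 → same block
Bisimilar ⇒ trace-equivalent.

traces(P) = traces(Q)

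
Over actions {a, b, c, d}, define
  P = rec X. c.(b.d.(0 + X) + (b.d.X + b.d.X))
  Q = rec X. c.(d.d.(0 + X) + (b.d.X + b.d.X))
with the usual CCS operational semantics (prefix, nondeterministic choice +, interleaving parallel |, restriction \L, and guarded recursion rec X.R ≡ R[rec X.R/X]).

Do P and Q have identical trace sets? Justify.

trace-distinct — witness ⟨cd⟩

LTS(P): 5 reachable states
  p0 = rec X. c.(b.d.(0 + X) + (b.d.X + b.d.X)) ⊢ --c--▸ p1
  p1 = b.d.(0 + (rec X. c.(b.d.(0 + X) + (b.d.X + b.d.X)))) + (b.d.(rec X. c.(b.d.(0 + X) + (b.d.X + b.d.X))) + b.d.(rec X. c.(b.d.(0 + X) + (b.d.X + b.d.X)))) ⊢ --b--▸ p2, --b--▸ p3
  p2 = d.(0 + (rec X. c.(b.d.(0 + X) + (b.d.X + b.d.X)))) ⊢ --d--▸ p4
  p3 = d.(rec X. c.(b.d.(0 + X) + (b.d.X + b.d.X))) ⊢ --d--▸ p0
  p4 = 0 + (rec X. c.(b.d.(0 + X) + (b.d.X + b.d.X))) ⊢ --c--▸ p1
LTS(Q): 5 reachable states
  q0 = rec X. c.(d.d.(0 + X) + (b.d.X + b.d.X)) ⊢ --c--▸ q1
  q1 = d.d.(0 + (rec X. c.(d.d.(0 + X) + (b.d.X + b.d.X)))) + (b.d.(rec X. c.(d.d.(0 + X) + (b.d.X + b.d.X))) + b.d.(rec X. c.(d.d.(0 + X) + (b.d.X + b.d.X)))) ⊢ --b--▸ q2, --d--▸ q3
  q2 = d.(rec X. c.(d.d.(0 + X) + (b.d.X + b.d.X))) ⊢ --d--▸ q0
  q3 = d.(0 + (rec X. c.(d.d.(0 + X) + (b.d.X + b.d.X)))) ⊢ --d--▸ q4
  q4 = 0 + (rec X. c.(d.d.(0 + X) + (b.d.X + b.d.X))) ⊢ --c--▸ q1
Trace ⟨cd⟩ through Q, begin at {q0}:
  [1] c ⇒ {q1}
  [2] d ⇒ {q3}
  — Q admits the full trace.
Trace ⟨cd⟩ through P, begin at {p0}:
  [1] c ⇒ {p1}
  [2] d ⇒ no successor for P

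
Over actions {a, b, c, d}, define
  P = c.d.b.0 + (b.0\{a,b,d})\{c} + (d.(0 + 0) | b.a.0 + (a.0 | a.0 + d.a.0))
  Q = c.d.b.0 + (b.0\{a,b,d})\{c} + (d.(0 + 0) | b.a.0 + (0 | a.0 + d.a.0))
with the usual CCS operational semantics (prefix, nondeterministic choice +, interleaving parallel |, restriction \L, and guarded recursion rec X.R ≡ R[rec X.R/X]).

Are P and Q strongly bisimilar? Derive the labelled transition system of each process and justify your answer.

Reachable graph of P (14 states):
  p0 = c.d.b.0 + (b.0\{a,b,d})\{c} + (d.(0 + 0) | b.a.0 + (a.0 | a.0 + d.a.0)) :: =a=> p1, =a=> p2, =b=> p3, =b=> p4, =c=> p5, =d=> p6, =d=> p7
  p1 = 0 | a.0 :: =a=> p8
  p2 = a.0 | 0 :: =a=> p8
  p3 = 0\{a,b,d}\{c} :: deadlocked
  p4 = d.(0 + 0) | a.0 :: =a=> p9, =d=> p10
  p5 = d.b.0 :: =d=> p11
  p6 = (0 + 0) | b.a.0 :: =b=> p10
  p7 = a.0 :: =a=> p12
  p8 = 0 | 0 :: deadlocked
  p9 = d.(0 + 0) | 0 :: =d=> p13
  p10 = (0 + 0) | a.0 :: =a=> p13
  p11 = b.0 :: =b=> p12
  p12 = 0 :: deadlocked
  p13 = (0 + 0) | 0 :: deadlocked
Reachable graph of Q (12 states):
  q0 = c.d.b.0 + (b.0\{a,b,d})\{c} + (d.(0 + 0) | b.a.0 + (0 | a.0 + d.a.0)) :: =a=> q1, =b=> q2, =b=> q3, =c=> q4, =d=> q5, =d=> q6
  q1 = 0 | 0 :: deadlocked
  q2 = 0\{a,b,d}\{c} :: deadlocked
  q3 = d.(0 + 0) | a.0 :: =a=> q7, =d=> q8
  q4 = d.b.0 :: =d=> q9
  q5 = (0 + 0) | b.a.0 :: =b=> q8
  q6 = a.0 :: =a=> q10
  q7 = d.(0 + 0) | 0 :: =d=> q11
  q8 = (0 + 0) | a.0 :: =a=> q11
  q9 = b.0 :: =b=> q10
  q10 = 0 :: deadlocked
  q11 = (0 + 0) | 0 :: deadlocked
Bisimilarity quotient blocks:
  B0 = {p0}
  B1 = {p12, p13, p3, p8, q1, q10, q11, q2}
  B2 = {p1, p10, p2, p7, q6, q8}
  B3 = {p4, q3}
  B4 = {p9, q7}
  B5 = {p5, q4}
  B6 = {p11, q9}
  B7 = {p6, q5}
  B8 = {q0}
p0 ∈ B0, q0 ∈ B8 → different blocks

P ≁ Q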